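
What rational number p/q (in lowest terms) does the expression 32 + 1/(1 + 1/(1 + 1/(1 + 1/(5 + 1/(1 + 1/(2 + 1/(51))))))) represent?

a_0 = 32: 32/1
a_1 = 1: 33/1
a_2 = 1: 65/2
a_3 = 1: 98/3
a_4 = 5: 555/17
a_5 = 1: 653/20
a_6 = 2: 1861/57
a_7 = 51: 95564/2927

95564/2927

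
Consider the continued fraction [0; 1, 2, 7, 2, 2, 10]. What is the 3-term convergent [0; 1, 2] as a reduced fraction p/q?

Start with 2.
1 + 1/(2/1) = 1 + 1/2 = 3/2
0 + 1/(3/2) = 0 + 2/3 = 2/3

2/3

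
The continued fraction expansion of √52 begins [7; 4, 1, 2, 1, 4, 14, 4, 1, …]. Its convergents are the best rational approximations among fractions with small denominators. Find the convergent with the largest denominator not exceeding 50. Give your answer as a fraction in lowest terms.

137/19

a_0 = 7: 7/1  (≤ bound)
a_1 = 4: 29/4  (≤ bound)
a_2 = 1: 36/5  (≤ bound)
a_3 = 2: 101/14  (≤ bound)
a_4 = 1: 137/19  (≤ bound)
a_5 = 4: 649/90  (> 50, stop)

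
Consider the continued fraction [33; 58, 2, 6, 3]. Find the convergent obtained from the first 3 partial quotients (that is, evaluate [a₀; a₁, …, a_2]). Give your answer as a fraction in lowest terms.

Start with 2.
58 + 1/(2/1) = 58 + 1/2 = 117/2
33 + 1/(117/2) = 33 + 2/117 = 3863/117

3863/117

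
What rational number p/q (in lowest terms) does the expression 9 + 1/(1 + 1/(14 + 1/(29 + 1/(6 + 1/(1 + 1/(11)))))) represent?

361261/36368

Start with 11.
1 + 1/(11/1) = 1 + 1/11 = 12/11
6 + 1/(12/11) = 6 + 11/12 = 83/12
29 + 1/(83/12) = 29 + 12/83 = 2419/83
14 + 1/(2419/83) = 14 + 83/2419 = 33949/2419
1 + 1/(33949/2419) = 1 + 2419/33949 = 36368/33949
9 + 1/(36368/33949) = 9 + 33949/36368 = 361261/36368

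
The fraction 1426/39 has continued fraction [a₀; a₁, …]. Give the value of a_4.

⌊1426/39⌋ = 36, remainder 22
⌊39/22⌋ = 1, remainder 17
⌊22/17⌋ = 1, remainder 5
⌊17/5⌋ = 3, remainder 2
⌊5/2⌋ = 2, remainder 1

2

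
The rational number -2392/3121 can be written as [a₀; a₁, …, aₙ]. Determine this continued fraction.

[-1; 4, 3, 1, 1, 3, 1, 22]

Run the Euclidean algorithm, recording each quotient:
-2392 ÷ 3121 → quotient -1, remainder 729
3121 ÷ 729 → quotient 4, remainder 205
729 ÷ 205 → quotient 3, remainder 114
205 ÷ 114 → quotient 1, remainder 91
114 ÷ 91 → quotient 1, remainder 23
91 ÷ 23 → quotient 3, remainder 22
23 ÷ 22 → quotient 1, remainder 1
22 ÷ 1 → quotient 22, remainder 0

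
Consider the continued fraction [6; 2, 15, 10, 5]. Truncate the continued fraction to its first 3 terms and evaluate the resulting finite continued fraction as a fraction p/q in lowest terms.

Start with 15.
2 + 1/(15/1) = 2 + 1/15 = 31/15
6 + 1/(31/15) = 6 + 15/31 = 201/31

201/31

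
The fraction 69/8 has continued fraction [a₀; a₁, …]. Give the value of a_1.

1

Repeatedly divide and take the remainder:
69 ÷ 8 → quotient 8, remainder 5
8 ÷ 5 → quotient 1, remainder 3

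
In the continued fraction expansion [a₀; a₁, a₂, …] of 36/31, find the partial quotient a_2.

Run the Euclidean algorithm, recording each quotient:
⌊36/31⌋ = 1, remainder 5
⌊31/5⌋ = 6, remainder 1
⌊5/1⌋ = 5, remainder 0

5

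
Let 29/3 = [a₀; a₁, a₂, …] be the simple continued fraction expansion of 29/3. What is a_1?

Apply division with remainder until the remainder is 0:
29 = 9·3 + 2, so a_0 = 9
3 = 1·2 + 1, so a_1 = 1

1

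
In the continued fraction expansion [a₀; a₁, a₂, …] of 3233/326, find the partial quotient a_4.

2

Run the Euclidean algorithm, recording each quotient:
3233 ÷ 326 → quotient 9, remainder 299
326 ÷ 299 → quotient 1, remainder 27
299 ÷ 27 → quotient 11, remainder 2
27 ÷ 2 → quotient 13, remainder 1
2 ÷ 1 → quotient 2, remainder 0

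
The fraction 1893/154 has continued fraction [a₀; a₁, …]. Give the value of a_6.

1893 ÷ 154 → quotient 12, remainder 45
154 ÷ 45 → quotient 3, remainder 19
45 ÷ 19 → quotient 2, remainder 7
19 ÷ 7 → quotient 2, remainder 5
7 ÷ 5 → quotient 1, remainder 2
5 ÷ 2 → quotient 2, remainder 1
2 ÷ 1 → quotient 2, remainder 0

2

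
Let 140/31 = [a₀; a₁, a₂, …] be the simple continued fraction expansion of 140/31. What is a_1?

1

Repeatedly divide and take the remainder:
⌊140/31⌋ = 4, remainder 16
⌊31/16⌋ = 1, remainder 15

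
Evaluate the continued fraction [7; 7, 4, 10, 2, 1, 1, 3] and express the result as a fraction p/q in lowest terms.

a_0 = 7: 7/1
a_1 = 7: 50/7
a_2 = 4: 207/29
a_3 = 10: 2120/297
a_4 = 2: 4447/623
a_5 = 1: 6567/920
a_6 = 1: 11014/1543
a_7 = 3: 39609/5549

39609/5549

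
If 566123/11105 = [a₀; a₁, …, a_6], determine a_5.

566123 ÷ 11105 → quotient 50, remainder 10873
11105 ÷ 10873 → quotient 1, remainder 232
10873 ÷ 232 → quotient 46, remainder 201
232 ÷ 201 → quotient 1, remainder 31
201 ÷ 31 → quotient 6, remainder 15
31 ÷ 15 → quotient 2, remainder 1

2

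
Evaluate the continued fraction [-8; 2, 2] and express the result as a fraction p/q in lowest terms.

-38/5

Work from the innermost term outward:
Start with 2.
2 + 1/(2/1) = 2 + 1/2 = 5/2
-8 + 1/(5/2) = -8 + 2/5 = -38/5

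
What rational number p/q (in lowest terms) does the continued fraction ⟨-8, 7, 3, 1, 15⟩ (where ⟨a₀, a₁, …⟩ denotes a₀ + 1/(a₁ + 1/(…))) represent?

-3593/457

Use the convergent recurrence hₖ = aₖ·hₖ₋₁ + hₖ₋₂ (and likewise for the denominators kₖ):
a_0 = -8: -8/1
a_1 = 7: -55/7
a_2 = 3: -173/22
a_3 = 1: -228/29
a_4 = 15: -3593/457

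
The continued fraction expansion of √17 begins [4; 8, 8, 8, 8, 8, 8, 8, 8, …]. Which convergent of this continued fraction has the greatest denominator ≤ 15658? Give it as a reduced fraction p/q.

List convergents until the denominator exceeds the bound:
a_0 = 4: 4/1  (≤ bound)
a_1 = 8: 33/8  (≤ bound)
a_2 = 8: 268/65  (≤ bound)
a_3 = 8: 2177/528  (≤ bound)
a_4 = 8: 17684/4289  (≤ bound)
a_5 = 8: 143649/34840  (> 15658, stop)

17684/4289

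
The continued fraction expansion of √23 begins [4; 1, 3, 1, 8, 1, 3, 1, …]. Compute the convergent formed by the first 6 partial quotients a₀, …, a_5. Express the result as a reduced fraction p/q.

Start with 1.
8 + 1/(1/1) = 8 + 1/1 = 9/1
1 + 1/(9/1) = 1 + 1/9 = 10/9
3 + 1/(10/9) = 3 + 9/10 = 39/10
1 + 1/(39/10) = 1 + 10/39 = 49/39
4 + 1/(49/39) = 4 + 39/49 = 235/49

235/49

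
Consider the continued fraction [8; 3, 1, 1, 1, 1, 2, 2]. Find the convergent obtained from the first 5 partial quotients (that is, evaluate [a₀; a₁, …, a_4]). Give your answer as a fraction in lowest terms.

a_0 = 8: 8/1
a_1 = 3: 25/3
a_2 = 1: 33/4
a_3 = 1: 58/7
a_4 = 1: 91/11

91/11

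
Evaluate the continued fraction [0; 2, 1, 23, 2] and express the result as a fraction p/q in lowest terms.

49/145

a_0 = 0: 0/1
a_1 = 2: 1/2
a_2 = 1: 1/3
a_3 = 23: 24/71
a_4 = 2: 49/145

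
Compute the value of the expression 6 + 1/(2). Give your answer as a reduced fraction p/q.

13/2

Starting at the tail and folding back:
Start with 2.
6 + 1/(2/1) = 6 + 1/2 = 13/2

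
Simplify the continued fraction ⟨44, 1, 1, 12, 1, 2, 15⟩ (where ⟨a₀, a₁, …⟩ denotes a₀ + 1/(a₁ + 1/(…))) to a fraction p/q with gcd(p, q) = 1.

53957/1212

a_0 = 44: 44/1
a_1 = 1: 45/1
a_2 = 1: 89/2
a_3 = 12: 1113/25
a_4 = 1: 1202/27
a_5 = 2: 3517/79
a_6 = 15: 53957/1212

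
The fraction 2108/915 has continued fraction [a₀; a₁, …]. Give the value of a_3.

⌊2108/915⌋ = 2, remainder 278
⌊915/278⌋ = 3, remainder 81
⌊278/81⌋ = 3, remainder 35
⌊81/35⌋ = 2, remainder 11

2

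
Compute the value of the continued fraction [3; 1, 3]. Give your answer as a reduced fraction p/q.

15/4

Start with 3.
1 + 1/(3/1) = 1 + 1/3 = 4/3
3 + 1/(4/3) = 3 + 3/4 = 15/4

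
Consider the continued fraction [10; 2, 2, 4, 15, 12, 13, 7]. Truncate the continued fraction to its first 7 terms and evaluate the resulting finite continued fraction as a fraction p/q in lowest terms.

Build up convergents one term at a time:
a_0 = 10: 10/1
a_1 = 2: 21/2
a_2 = 2: 52/5
a_3 = 4: 229/22
a_4 = 15: 3487/335
a_5 = 12: 42073/4042
a_6 = 13: 550436/52881

550436/52881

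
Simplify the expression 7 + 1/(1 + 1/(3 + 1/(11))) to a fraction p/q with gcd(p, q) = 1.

349/45

Starting at the tail and folding back:
Start with 11.
3 + 1/(11/1) = 3 + 1/11 = 34/11
1 + 1/(34/11) = 1 + 11/34 = 45/34
7 + 1/(45/34) = 7 + 34/45 = 349/45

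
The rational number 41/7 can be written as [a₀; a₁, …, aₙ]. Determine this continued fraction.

[5; 1, 6]

41 = 5·7 + 6, so a_0 = 5
7 = 1·6 + 1, so a_1 = 1
6 = 6·1 + 0, so a_2 = 6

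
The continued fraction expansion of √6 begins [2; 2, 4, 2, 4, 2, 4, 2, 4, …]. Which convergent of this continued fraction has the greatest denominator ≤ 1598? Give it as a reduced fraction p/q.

2158/881

a_0 = 2: 2/1  (≤ bound)
a_1 = 2: 5/2  (≤ bound)
a_2 = 4: 22/9  (≤ bound)
a_3 = 2: 49/20  (≤ bound)
a_4 = 4: 218/89  (≤ bound)
a_5 = 2: 485/198  (≤ bound)
a_6 = 4: 2158/881  (≤ bound)
a_7 = 2: 4801/1960  (> 1598, stop)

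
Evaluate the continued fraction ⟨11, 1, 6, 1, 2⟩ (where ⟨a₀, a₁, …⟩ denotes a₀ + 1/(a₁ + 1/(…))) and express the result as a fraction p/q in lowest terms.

Build up convergents one term at a time:
a_0 = 11: 11/1
a_1 = 1: 12/1
a_2 = 6: 83/7
a_3 = 1: 95/8
a_4 = 2: 273/23

273/23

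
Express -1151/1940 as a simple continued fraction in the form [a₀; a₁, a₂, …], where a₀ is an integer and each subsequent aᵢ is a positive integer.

Apply division with remainder until the remainder is 0:
⌊-1151/1940⌋ = -1, remainder 789
⌊1940/789⌋ = 2, remainder 362
⌊789/362⌋ = 2, remainder 65
⌊362/65⌋ = 5, remainder 37
⌊65/37⌋ = 1, remainder 28
⌊37/28⌋ = 1, remainder 9
⌊28/9⌋ = 3, remainder 1
⌊9/1⌋ = 9, remainder 0

[-1; 2, 2, 5, 1, 1, 3, 9]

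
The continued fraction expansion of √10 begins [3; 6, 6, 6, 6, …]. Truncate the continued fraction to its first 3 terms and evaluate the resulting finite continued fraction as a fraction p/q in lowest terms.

117/37

Build up convergents one term at a time:
a_0 = 3: 3/1
a_1 = 6: 19/6
a_2 = 6: 117/37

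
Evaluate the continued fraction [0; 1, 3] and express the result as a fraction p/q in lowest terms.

3/4

Collapse the nested fraction from the inside out:
Start with 3.
1 + 1/(3/1) = 1 + 1/3 = 4/3
0 + 1/(4/3) = 0 + 3/4 = 3/4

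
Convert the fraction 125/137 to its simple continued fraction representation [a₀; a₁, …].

Repeatedly divide and take the remainder:
⌊125/137⌋ = 0, remainder 125
⌊137/125⌋ = 1, remainder 12
⌊125/12⌋ = 10, remainder 5
⌊12/5⌋ = 2, remainder 2
⌊5/2⌋ = 2, remainder 1
⌊2/1⌋ = 2, remainder 0

[0; 1, 10, 2, 2, 2]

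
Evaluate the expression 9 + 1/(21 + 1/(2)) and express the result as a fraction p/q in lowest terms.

389/43

Start with 2.
21 + 1/(2/1) = 21 + 1/2 = 43/2
9 + 1/(43/2) = 9 + 2/43 = 389/43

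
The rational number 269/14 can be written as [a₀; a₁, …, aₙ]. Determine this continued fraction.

[19; 4, 1, 2]

⌊269/14⌋ = 19, remainder 3
⌊14/3⌋ = 4, remainder 2
⌊3/2⌋ = 1, remainder 1
⌊2/1⌋ = 2, remainder 0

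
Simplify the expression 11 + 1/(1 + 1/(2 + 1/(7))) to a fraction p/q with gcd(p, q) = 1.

a_0 = 11: 11/1
a_1 = 1: 12/1
a_2 = 2: 35/3
a_3 = 7: 257/22

257/22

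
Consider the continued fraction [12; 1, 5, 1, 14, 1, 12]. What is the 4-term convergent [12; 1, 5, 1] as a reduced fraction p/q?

a_0 = 12: 12/1
a_1 = 1: 13/1
a_2 = 5: 77/6
a_3 = 1: 90/7

90/7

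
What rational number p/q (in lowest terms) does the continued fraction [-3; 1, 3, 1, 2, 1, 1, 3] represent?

Collapse the nested fraction from the inside out:
Start with 3.
1 + 1/(3/1) = 1 + 1/3 = 4/3
1 + 1/(4/3) = 1 + 3/4 = 7/4
2 + 1/(7/4) = 2 + 4/7 = 18/7
1 + 1/(18/7) = 1 + 7/18 = 25/18
3 + 1/(25/18) = 3 + 18/25 = 93/25
1 + 1/(93/25) = 1 + 25/93 = 118/93
-3 + 1/(118/93) = -3 + 93/118 = -261/118

-261/118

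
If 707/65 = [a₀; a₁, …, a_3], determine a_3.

⌊707/65⌋ = 10, remainder 57
⌊65/57⌋ = 1, remainder 8
⌊57/8⌋ = 7, remainder 1
⌊8/1⌋ = 8, remainder 0

8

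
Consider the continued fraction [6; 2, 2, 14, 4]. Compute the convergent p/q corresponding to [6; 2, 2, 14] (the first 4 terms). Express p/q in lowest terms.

461/72

Compute successive convergents:
a_0 = 6: 6/1
a_1 = 2: 13/2
a_2 = 2: 32/5
a_3 = 14: 461/72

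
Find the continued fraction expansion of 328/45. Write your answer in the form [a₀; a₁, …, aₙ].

328 = 7·45 + 13, so a_0 = 7
45 = 3·13 + 6, so a_1 = 3
13 = 2·6 + 1, so a_2 = 2
6 = 6·1 + 0, so a_3 = 6

[7; 3, 2, 6]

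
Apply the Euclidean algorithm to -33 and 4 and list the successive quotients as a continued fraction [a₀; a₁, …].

Apply division with remainder until the remainder is 0:
-33 ÷ 4 → quotient -9, remainder 3
4 ÷ 3 → quotient 1, remainder 1
3 ÷ 1 → quotient 3, remainder 0

[-9; 1, 3]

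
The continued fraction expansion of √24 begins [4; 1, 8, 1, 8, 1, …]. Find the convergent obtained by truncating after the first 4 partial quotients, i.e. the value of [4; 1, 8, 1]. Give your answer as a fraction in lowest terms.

49/10

Build up convergents one term at a time:
a_0 = 4: 4/1
a_1 = 1: 5/1
a_2 = 8: 44/9
a_3 = 1: 49/10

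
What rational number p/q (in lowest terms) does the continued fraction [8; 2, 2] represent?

Start with 2.
2 + 1/(2/1) = 2 + 1/2 = 5/2
8 + 1/(5/2) = 8 + 2/5 = 42/5

42/5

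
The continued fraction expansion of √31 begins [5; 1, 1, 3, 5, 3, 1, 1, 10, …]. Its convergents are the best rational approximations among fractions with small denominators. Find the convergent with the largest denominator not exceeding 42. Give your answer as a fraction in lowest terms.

a_0 = 5: 5/1  (≤ bound)
a_1 = 1: 6/1  (≤ bound)
a_2 = 1: 11/2  (≤ bound)
a_3 = 3: 39/7  (≤ bound)
a_4 = 5: 206/37  (≤ bound)
a_5 = 3: 657/118  (> 42, stop)

206/37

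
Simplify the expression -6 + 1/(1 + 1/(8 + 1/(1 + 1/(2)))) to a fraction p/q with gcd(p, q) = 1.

-148/29

a_0 = -6: -6/1
a_1 = 1: -5/1
a_2 = 8: -46/9
a_3 = 1: -51/10
a_4 = 2: -148/29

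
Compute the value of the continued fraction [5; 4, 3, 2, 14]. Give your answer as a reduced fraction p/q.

a_0 = 5: 5/1
a_1 = 4: 21/4
a_2 = 3: 68/13
a_3 = 2: 157/30
a_4 = 14: 2266/433

2266/433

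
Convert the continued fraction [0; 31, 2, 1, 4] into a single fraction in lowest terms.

14/439

Build up convergents one term at a time:
a_0 = 0: 0/1
a_1 = 31: 1/31
a_2 = 2: 2/63
a_3 = 1: 3/94
a_4 = 4: 14/439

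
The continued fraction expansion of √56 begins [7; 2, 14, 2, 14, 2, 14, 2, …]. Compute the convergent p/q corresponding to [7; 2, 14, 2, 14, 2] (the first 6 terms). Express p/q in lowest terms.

13455/1798

Build up convergents one term at a time:
a_0 = 7: 7/1
a_1 = 2: 15/2
a_2 = 14: 217/29
a_3 = 2: 449/60
a_4 = 14: 6503/869
a_5 = 2: 13455/1798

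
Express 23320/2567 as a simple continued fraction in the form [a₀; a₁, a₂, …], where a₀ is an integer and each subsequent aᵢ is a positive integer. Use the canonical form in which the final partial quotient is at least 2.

Repeatedly divide and take the remainder:
23320 ÷ 2567 → quotient 9, remainder 217
2567 ÷ 217 → quotient 11, remainder 180
217 ÷ 180 → quotient 1, remainder 37
180 ÷ 37 → quotient 4, remainder 32
37 ÷ 32 → quotient 1, remainder 5
32 ÷ 5 → quotient 6, remainder 2
5 ÷ 2 → quotient 2, remainder 1
2 ÷ 1 → quotient 2, remainder 0

[9; 11, 1, 4, 1, 6, 2, 2]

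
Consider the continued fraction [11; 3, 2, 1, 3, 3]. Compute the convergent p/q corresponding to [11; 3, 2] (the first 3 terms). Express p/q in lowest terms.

79/7

Work from the innermost term outward:
Start with 2.
3 + 1/(2/1) = 3 + 1/2 = 7/2
11 + 1/(7/2) = 11 + 2/7 = 79/7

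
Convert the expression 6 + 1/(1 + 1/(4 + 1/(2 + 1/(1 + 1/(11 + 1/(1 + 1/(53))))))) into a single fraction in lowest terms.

Start with 53.
1 + 1/(53/1) = 1 + 1/53 = 54/53
11 + 1/(54/53) = 11 + 53/54 = 647/54
1 + 1/(647/54) = 1 + 54/647 = 701/647
2 + 1/(701/647) = 2 + 647/701 = 2049/701
4 + 1/(2049/701) = 4 + 701/2049 = 8897/2049
1 + 1/(8897/2049) = 1 + 2049/8897 = 10946/8897
6 + 1/(10946/8897) = 6 + 8897/10946 = 74573/10946

74573/10946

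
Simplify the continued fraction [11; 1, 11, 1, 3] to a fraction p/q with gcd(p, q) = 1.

Start with 3.
1 + 1/(3/1) = 1 + 1/3 = 4/3
11 + 1/(4/3) = 11 + 3/4 = 47/4
1 + 1/(47/4) = 1 + 4/47 = 51/47
11 + 1/(51/47) = 11 + 47/51 = 608/51

608/51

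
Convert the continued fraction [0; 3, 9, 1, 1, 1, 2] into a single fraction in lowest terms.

Work from the innermost term outward:
Start with 2.
1 + 1/(2/1) = 1 + 1/2 = 3/2
1 + 1/(3/2) = 1 + 2/3 = 5/3
1 + 1/(5/3) = 1 + 3/5 = 8/5
9 + 1/(8/5) = 9 + 5/8 = 77/8
3 + 1/(77/8) = 3 + 8/77 = 239/77
0 + 1/(239/77) = 0 + 77/239 = 77/239

77/239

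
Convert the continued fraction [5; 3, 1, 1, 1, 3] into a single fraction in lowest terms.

211/40

Starting at the tail and folding back:
Start with 3.
1 + 1/(3/1) = 1 + 1/3 = 4/3
1 + 1/(4/3) = 1 + 3/4 = 7/4
1 + 1/(7/4) = 1 + 4/7 = 11/7
3 + 1/(11/7) = 3 + 7/11 = 40/11
5 + 1/(40/11) = 5 + 11/40 = 211/40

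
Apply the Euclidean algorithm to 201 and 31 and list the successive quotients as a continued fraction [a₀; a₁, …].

[6; 2, 15]

Run the Euclidean algorithm, recording each quotient:
201 = 6·31 + 15, so a_0 = 6
31 = 2·15 + 1, so a_1 = 2
15 = 15·1 + 0, so a_2 = 15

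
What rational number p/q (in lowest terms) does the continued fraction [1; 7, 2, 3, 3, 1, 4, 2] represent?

Compute successive convergents:
a_0 = 1: 1/1
a_1 = 7: 8/7
a_2 = 2: 17/15
a_3 = 3: 59/52
a_4 = 3: 194/171
a_5 = 1: 253/223
a_6 = 4: 1206/1063
a_7 = 2: 2665/2349

2665/2349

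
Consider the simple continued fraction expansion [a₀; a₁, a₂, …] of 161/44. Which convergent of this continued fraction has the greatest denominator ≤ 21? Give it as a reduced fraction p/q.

List convergents until the denominator exceeds the bound:
a_0 = 3: 3/1  (≤ bound)
a_1 = 1: 4/1  (≤ bound)
a_2 = 1: 7/2  (≤ bound)
a_3 = 1: 11/3  (≤ bound)
a_4 = 14: 161/44  (> 21, stop)

11/3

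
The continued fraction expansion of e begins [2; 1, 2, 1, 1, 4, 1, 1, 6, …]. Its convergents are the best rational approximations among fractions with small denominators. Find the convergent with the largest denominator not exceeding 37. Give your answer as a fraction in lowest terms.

a_0 = 2: 2/1  (≤ bound)
a_1 = 1: 3/1  (≤ bound)
a_2 = 2: 8/3  (≤ bound)
a_3 = 1: 11/4  (≤ bound)
a_4 = 1: 19/7  (≤ bound)
a_5 = 4: 87/32  (≤ bound)
a_6 = 1: 106/39  (> 37, stop)

87/32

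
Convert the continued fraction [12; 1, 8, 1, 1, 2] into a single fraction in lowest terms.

619/48

a_0 = 12: 12/1
a_1 = 1: 13/1
a_2 = 8: 116/9
a_3 = 1: 129/10
a_4 = 1: 245/19
a_5 = 2: 619/48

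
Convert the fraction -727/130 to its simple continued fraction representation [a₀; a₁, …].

[-6; 2, 2, 4, 1, 4]

-727 = -6·130 + 53, so a_0 = -6
130 = 2·53 + 24, so a_1 = 2
53 = 2·24 + 5, so a_2 = 2
24 = 4·5 + 4, so a_3 = 4
5 = 1·4 + 1, so a_4 = 1
4 = 4·1 + 0, so a_5 = 4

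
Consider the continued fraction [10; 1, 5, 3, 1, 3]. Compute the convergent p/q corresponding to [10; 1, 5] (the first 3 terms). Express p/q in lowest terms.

a_0 = 10: 10/1
a_1 = 1: 11/1
a_2 = 5: 65/6

65/6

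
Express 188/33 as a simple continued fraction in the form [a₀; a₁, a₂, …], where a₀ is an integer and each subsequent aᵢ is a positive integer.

Apply division with remainder until the remainder is 0:
⌊188/33⌋ = 5, remainder 23
⌊33/23⌋ = 1, remainder 10
⌊23/10⌋ = 2, remainder 3
⌊10/3⌋ = 3, remainder 1
⌊3/1⌋ = 3, remainder 0

[5; 1, 2, 3, 3]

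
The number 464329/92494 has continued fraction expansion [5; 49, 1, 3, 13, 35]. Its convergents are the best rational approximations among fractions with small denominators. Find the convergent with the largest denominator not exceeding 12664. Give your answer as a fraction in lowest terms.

List convergents until the denominator exceeds the bound:
a_0 = 5: 5/1  (≤ bound)
a_1 = 49: 246/49  (≤ bound)
a_2 = 1: 251/50  (≤ bound)
a_3 = 3: 999/199  (≤ bound)
a_4 = 13: 13238/2637  (≤ bound)
a_5 = 35: 464329/92494  (> 12664, stop)

13238/2637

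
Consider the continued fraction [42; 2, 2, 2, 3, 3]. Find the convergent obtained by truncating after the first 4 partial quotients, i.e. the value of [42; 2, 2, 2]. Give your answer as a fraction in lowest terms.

a_0 = 42: 42/1
a_1 = 2: 85/2
a_2 = 2: 212/5
a_3 = 2: 509/12

509/12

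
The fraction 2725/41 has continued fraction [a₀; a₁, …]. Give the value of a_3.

Run the Euclidean algorithm, recording each quotient:
2725 ÷ 41 → quotient 66, remainder 19
41 ÷ 19 → quotient 2, remainder 3
19 ÷ 3 → quotient 6, remainder 1
3 ÷ 1 → quotient 3, remainder 0

3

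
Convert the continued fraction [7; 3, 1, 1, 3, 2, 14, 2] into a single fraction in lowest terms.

Build up convergents one term at a time:
a_0 = 7: 7/1
a_1 = 3: 22/3
a_2 = 1: 29/4
a_3 = 1: 51/7
a_4 = 3: 182/25
a_5 = 2: 415/57
a_6 = 14: 5992/823
a_7 = 2: 12399/1703

12399/1703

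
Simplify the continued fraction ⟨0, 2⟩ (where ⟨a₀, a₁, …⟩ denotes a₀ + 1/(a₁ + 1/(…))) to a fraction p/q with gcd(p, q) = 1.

Start with 2.
0 + 1/(2/1) = 0 + 1/2 = 1/2

1/2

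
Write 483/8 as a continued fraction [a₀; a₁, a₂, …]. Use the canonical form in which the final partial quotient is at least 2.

[60; 2, 1, 2]

Apply division with remainder until the remainder is 0:
⌊483/8⌋ = 60, remainder 3
⌊8/3⌋ = 2, remainder 2
⌊3/2⌋ = 1, remainder 1
⌊2/1⌋ = 2, remainder 0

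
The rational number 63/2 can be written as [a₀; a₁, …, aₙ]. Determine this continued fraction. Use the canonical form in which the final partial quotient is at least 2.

63 = 31·2 + 1, so a_0 = 31
2 = 2·1 + 0, so a_1 = 2

[31; 2]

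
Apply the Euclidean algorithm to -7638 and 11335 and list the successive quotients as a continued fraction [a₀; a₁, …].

-7638 ÷ 11335 → quotient -1, remainder 3697
11335 ÷ 3697 → quotient 3, remainder 244
3697 ÷ 244 → quotient 15, remainder 37
244 ÷ 37 → quotient 6, remainder 22
37 ÷ 22 → quotient 1, remainder 15
22 ÷ 15 → quotient 1, remainder 7
15 ÷ 7 → quotient 2, remainder 1
7 ÷ 1 → quotient 7, remainder 0

[-1; 3, 15, 6, 1, 1, 2, 7]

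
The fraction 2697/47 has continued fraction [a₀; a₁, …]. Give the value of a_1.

2

2697 ÷ 47 → quotient 57, remainder 18
47 ÷ 18 → quotient 2, remainder 11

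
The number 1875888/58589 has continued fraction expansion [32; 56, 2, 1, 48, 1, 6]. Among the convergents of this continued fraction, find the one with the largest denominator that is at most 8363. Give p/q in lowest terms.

a_0 = 32: 32/1  (≤ bound)
a_1 = 56: 1793/56  (≤ bound)
a_2 = 2: 3618/113  (≤ bound)
a_3 = 1: 5411/169  (≤ bound)
a_4 = 48: 263346/8225  (≤ bound)
a_5 = 1: 268757/8394  (> 8363, stop)

263346/8225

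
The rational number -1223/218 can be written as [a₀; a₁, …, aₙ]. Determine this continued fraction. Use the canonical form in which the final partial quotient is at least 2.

[-6; 2, 1, 1, 3, 2, 1, 3]

⌊-1223/218⌋ = -6, remainder 85
⌊218/85⌋ = 2, remainder 48
⌊85/48⌋ = 1, remainder 37
⌊48/37⌋ = 1, remainder 11
⌊37/11⌋ = 3, remainder 4
⌊11/4⌋ = 2, remainder 3
⌊4/3⌋ = 1, remainder 1
⌊3/1⌋ = 3, remainder 0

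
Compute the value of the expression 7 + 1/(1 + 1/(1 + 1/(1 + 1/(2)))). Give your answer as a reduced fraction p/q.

a_0 = 7: 7/1
a_1 = 1: 8/1
a_2 = 1: 15/2
a_3 = 1: 23/3
a_4 = 2: 61/8

61/8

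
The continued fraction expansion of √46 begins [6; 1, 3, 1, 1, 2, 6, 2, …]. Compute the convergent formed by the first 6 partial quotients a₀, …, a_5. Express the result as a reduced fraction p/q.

a_0 = 6: 6/1
a_1 = 1: 7/1
a_2 = 3: 27/4
a_3 = 1: 34/5
a_4 = 1: 61/9
a_5 = 2: 156/23

156/23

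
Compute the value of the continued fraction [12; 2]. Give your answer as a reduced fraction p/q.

25/2

Use the convergent recurrence hₖ = aₖ·hₖ₋₁ + hₖ₋₂ (and likewise for the denominators kₖ):
a_0 = 12: 12/1
a_1 = 2: 25/2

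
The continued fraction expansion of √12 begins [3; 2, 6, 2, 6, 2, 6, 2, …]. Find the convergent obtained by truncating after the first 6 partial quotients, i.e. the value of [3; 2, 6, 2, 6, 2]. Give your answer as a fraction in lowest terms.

1351/390

Start with 2.
6 + 1/(2/1) = 6 + 1/2 = 13/2
2 + 1/(13/2) = 2 + 2/13 = 28/13
6 + 1/(28/13) = 6 + 13/28 = 181/28
2 + 1/(181/28) = 2 + 28/181 = 390/181
3 + 1/(390/181) = 3 + 181/390 = 1351/390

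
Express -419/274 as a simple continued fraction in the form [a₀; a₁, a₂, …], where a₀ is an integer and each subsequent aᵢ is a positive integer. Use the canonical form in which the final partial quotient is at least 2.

[-2; 2, 8, 16]

Run the Euclidean algorithm, recording each quotient:
-419 ÷ 274 → quotient -2, remainder 129
274 ÷ 129 → quotient 2, remainder 16
129 ÷ 16 → quotient 8, remainder 1
16 ÷ 1 → quotient 16, remainder 0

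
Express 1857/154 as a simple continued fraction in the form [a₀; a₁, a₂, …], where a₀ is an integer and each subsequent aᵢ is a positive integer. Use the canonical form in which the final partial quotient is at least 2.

⌊1857/154⌋ = 12, remainder 9
⌊154/9⌋ = 17, remainder 1
⌊9/1⌋ = 9, remainder 0

[12; 17, 9]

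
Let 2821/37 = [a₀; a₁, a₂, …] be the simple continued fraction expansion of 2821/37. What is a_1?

Repeatedly divide and take the remainder:
2821 ÷ 37 → quotient 76, remainder 9
37 ÷ 9 → quotient 4, remainder 1

4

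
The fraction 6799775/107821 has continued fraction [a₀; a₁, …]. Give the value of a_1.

15

⌊6799775/107821⌋ = 63, remainder 7052
⌊107821/7052⌋ = 15, remainder 2041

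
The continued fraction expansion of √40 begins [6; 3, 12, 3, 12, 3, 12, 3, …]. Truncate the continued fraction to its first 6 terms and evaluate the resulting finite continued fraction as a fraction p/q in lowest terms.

27379/4329

Start with 3.
12 + 1/(3/1) = 12 + 1/3 = 37/3
3 + 1/(37/3) = 3 + 3/37 = 114/37
12 + 1/(114/37) = 12 + 37/114 = 1405/114
3 + 1/(1405/114) = 3 + 114/1405 = 4329/1405
6 + 1/(4329/1405) = 6 + 1405/4329 = 27379/4329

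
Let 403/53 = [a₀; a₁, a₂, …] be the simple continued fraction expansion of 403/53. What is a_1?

Run the Euclidean algorithm, recording each quotient:
403 ÷ 53 → quotient 7, remainder 32
53 ÷ 32 → quotient 1, remainder 21

1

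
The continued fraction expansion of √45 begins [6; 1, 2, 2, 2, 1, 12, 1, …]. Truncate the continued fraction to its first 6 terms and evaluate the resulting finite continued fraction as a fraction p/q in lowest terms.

Start with 1.
2 + 1/(1/1) = 2 + 1/1 = 3/1
2 + 1/(3/1) = 2 + 1/3 = 7/3
2 + 1/(7/3) = 2 + 3/7 = 17/7
1 + 1/(17/7) = 1 + 7/17 = 24/17
6 + 1/(24/17) = 6 + 17/24 = 161/24

161/24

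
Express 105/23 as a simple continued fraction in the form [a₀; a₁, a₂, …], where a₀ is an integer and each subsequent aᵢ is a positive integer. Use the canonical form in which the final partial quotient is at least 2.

105 = 4·23 + 13, so a_0 = 4
23 = 1·13 + 10, so a_1 = 1
13 = 1·10 + 3, so a_2 = 1
10 = 3·3 + 1, so a_3 = 3
3 = 3·1 + 0, so a_4 = 3

[4; 1, 1, 3, 3]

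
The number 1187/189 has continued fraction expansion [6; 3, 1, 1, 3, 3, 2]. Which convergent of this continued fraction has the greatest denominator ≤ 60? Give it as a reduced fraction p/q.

157/25

List convergents until the denominator exceeds the bound:
a_0 = 6: 6/1  (≤ bound)
a_1 = 3: 19/3  (≤ bound)
a_2 = 1: 25/4  (≤ bound)
a_3 = 1: 44/7  (≤ bound)
a_4 = 3: 157/25  (≤ bound)
a_5 = 3: 515/82  (> 60, stop)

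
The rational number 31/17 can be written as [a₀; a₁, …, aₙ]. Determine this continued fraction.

[1; 1, 4, 1, 2]

31 = 1·17 + 14, so a_0 = 1
17 = 1·14 + 3, so a_1 = 1
14 = 4·3 + 2, so a_2 = 4
3 = 1·2 + 1, so a_3 = 1
2 = 2·1 + 0, so a_4 = 2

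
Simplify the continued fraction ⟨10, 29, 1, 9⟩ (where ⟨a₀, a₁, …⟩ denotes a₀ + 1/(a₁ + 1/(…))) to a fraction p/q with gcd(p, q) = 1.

a_0 = 10: 10/1
a_1 = 29: 291/29
a_2 = 1: 301/30
a_3 = 9: 3000/299

3000/299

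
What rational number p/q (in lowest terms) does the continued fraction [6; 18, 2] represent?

a_0 = 6: 6/1
a_1 = 18: 109/18
a_2 = 2: 224/37

224/37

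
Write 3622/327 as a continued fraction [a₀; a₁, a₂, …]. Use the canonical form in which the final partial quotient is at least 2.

[11; 13, 12, 2]

⌊3622/327⌋ = 11, remainder 25
⌊327/25⌋ = 13, remainder 2
⌊25/2⌋ = 12, remainder 1
⌊2/1⌋ = 2, remainder 0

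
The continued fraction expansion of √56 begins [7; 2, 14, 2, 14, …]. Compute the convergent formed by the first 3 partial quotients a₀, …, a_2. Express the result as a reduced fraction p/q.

Start with 14.
2 + 1/(14/1) = 2 + 1/14 = 29/14
7 + 1/(29/14) = 7 + 14/29 = 217/29

217/29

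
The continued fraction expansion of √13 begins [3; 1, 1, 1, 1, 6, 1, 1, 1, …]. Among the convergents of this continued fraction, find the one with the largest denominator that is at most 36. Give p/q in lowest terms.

List convergents until the denominator exceeds the bound:
a_0 = 3: 3/1  (≤ bound)
a_1 = 1: 4/1  (≤ bound)
a_2 = 1: 7/2  (≤ bound)
a_3 = 1: 11/3  (≤ bound)
a_4 = 1: 18/5  (≤ bound)
a_5 = 6: 119/33  (≤ bound)
a_6 = 1: 137/38  (> 36, stop)

119/33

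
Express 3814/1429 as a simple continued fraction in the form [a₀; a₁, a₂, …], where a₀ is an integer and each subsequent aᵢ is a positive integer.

⌊3814/1429⌋ = 2, remainder 956
⌊1429/956⌋ = 1, remainder 473
⌊956/473⌋ = 2, remainder 10
⌊473/10⌋ = 47, remainder 3
⌊10/3⌋ = 3, remainder 1
⌊3/1⌋ = 3, remainder 0

[2; 1, 2, 47, 3, 3]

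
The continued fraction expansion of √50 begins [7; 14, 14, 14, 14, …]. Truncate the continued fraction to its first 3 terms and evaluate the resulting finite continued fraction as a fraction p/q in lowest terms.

1393/197

Compute successive convergents:
a_0 = 7: 7/1
a_1 = 14: 99/14
a_2 = 14: 1393/197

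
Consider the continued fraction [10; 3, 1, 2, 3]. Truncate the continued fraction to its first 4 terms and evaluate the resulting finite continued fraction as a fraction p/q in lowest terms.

a_0 = 10: 10/1
a_1 = 3: 31/3
a_2 = 1: 41/4
a_3 = 2: 113/11

113/11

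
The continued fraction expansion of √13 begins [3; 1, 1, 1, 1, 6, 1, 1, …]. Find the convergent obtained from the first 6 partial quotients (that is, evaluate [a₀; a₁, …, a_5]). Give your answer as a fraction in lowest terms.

Start with 6.
1 + 1/(6/1) = 1 + 1/6 = 7/6
1 + 1/(7/6) = 1 + 6/7 = 13/7
1 + 1/(13/7) = 1 + 7/13 = 20/13
1 + 1/(20/13) = 1 + 13/20 = 33/20
3 + 1/(33/20) = 3 + 20/33 = 119/33

119/33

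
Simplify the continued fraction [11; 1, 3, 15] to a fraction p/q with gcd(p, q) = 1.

717/61

Compute successive convergents:
a_0 = 11: 11/1
a_1 = 1: 12/1
a_2 = 3: 47/4
a_3 = 15: 717/61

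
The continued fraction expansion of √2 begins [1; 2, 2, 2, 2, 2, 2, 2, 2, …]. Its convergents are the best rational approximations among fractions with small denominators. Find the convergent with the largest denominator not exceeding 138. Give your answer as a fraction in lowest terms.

a_0 = 1: 1/1  (≤ bound)
a_1 = 2: 3/2  (≤ bound)
a_2 = 2: 7/5  (≤ bound)
a_3 = 2: 17/12  (≤ bound)
a_4 = 2: 41/29  (≤ bound)
a_5 = 2: 99/70  (≤ bound)
a_6 = 2: 239/169  (> 138, stop)

99/70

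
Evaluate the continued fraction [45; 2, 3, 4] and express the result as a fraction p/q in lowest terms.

a_0 = 45: 45/1
a_1 = 2: 91/2
a_2 = 3: 318/7
a_3 = 4: 1363/30

1363/30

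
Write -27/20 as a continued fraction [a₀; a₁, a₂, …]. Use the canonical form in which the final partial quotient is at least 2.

[-2; 1, 1, 1, 6]

Repeatedly divide and take the remainder:
-27 = -2·20 + 13, so a_0 = -2
20 = 1·13 + 7, so a_1 = 1
13 = 1·7 + 6, so a_2 = 1
7 = 1·6 + 1, so a_3 = 1
6 = 6·1 + 0, so a_4 = 6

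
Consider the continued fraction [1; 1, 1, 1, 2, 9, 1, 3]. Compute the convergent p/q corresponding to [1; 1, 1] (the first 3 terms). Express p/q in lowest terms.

Start with 1.
1 + 1/(1/1) = 1 + 1/1 = 2/1
1 + 1/(2/1) = 1 + 1/2 = 3/2

3/2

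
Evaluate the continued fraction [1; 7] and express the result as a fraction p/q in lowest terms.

8/7

a_0 = 1: 1/1
a_1 = 7: 8/7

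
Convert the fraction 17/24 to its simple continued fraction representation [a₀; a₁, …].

17 ÷ 24 → quotient 0, remainder 17
24 ÷ 17 → quotient 1, remainder 7
17 ÷ 7 → quotient 2, remainder 3
7 ÷ 3 → quotient 2, remainder 1
3 ÷ 1 → quotient 3, remainder 0

[0; 1, 2, 2, 3]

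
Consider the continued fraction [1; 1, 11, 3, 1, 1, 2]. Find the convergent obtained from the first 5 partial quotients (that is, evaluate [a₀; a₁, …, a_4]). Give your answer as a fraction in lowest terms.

Use the convergent recurrence hₖ = aₖ·hₖ₋₁ + hₖ₋₂ (and likewise for the denominators kₖ):
a_0 = 1: 1/1
a_1 = 1: 2/1
a_2 = 11: 23/12
a_3 = 3: 71/37
a_4 = 1: 94/49

94/49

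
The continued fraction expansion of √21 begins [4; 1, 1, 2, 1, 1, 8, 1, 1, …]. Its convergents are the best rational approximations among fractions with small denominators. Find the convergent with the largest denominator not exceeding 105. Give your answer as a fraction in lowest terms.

a_0 = 4: 4/1  (≤ bound)
a_1 = 1: 5/1  (≤ bound)
a_2 = 1: 9/2  (≤ bound)
a_3 = 2: 23/5  (≤ bound)
a_4 = 1: 32/7  (≤ bound)
a_5 = 1: 55/12  (≤ bound)
a_6 = 8: 472/103  (≤ bound)
a_7 = 1: 527/115  (> 105, stop)

472/103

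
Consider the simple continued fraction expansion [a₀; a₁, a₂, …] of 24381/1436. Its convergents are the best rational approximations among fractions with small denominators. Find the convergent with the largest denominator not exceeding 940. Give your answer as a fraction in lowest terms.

a_0 = 16: 16/1  (≤ bound)
a_1 = 1: 17/1  (≤ bound)
a_2 = 45: 781/46  (≤ bound)
a_3 = 3: 2360/139  (≤ bound)
a_4 = 10: 24381/1436  (> 940, stop)

2360/139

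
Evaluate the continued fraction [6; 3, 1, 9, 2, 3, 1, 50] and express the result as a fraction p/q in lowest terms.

Starting at the tail and folding back:
Start with 50.
1 + 1/(50/1) = 1 + 1/50 = 51/50
3 + 1/(51/50) = 3 + 50/51 = 203/51
2 + 1/(203/51) = 2 + 51/203 = 457/203
9 + 1/(457/203) = 9 + 203/457 = 4316/457
1 + 1/(4316/457) = 1 + 457/4316 = 4773/4316
3 + 1/(4773/4316) = 3 + 4316/4773 = 18635/4773
6 + 1/(18635/4773) = 6 + 4773/18635 = 116583/18635

116583/18635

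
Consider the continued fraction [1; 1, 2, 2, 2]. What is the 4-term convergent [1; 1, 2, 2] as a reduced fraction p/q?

12/7

a_0 = 1: 1/1
a_1 = 1: 2/1
a_2 = 2: 5/3
a_3 = 2: 12/7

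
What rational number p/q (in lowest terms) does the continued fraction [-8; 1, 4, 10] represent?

Collapse the nested fraction from the inside out:
Start with 10.
4 + 1/(10/1) = 4 + 1/10 = 41/10
1 + 1/(41/10) = 1 + 10/41 = 51/41
-8 + 1/(51/41) = -8 + 41/51 = -367/51

-367/51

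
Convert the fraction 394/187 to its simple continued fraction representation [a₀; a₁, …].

[2; 9, 2, 1, 6]

Run the Euclidean algorithm, recording each quotient:
394 ÷ 187 → quotient 2, remainder 20
187 ÷ 20 → quotient 9, remainder 7
20 ÷ 7 → quotient 2, remainder 6
7 ÷ 6 → quotient 1, remainder 1
6 ÷ 1 → quotient 6, remainder 0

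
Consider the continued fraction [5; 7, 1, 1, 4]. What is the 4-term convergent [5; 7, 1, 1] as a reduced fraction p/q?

Use the convergent recurrence hₖ = aₖ·hₖ₋₁ + hₖ₋₂ (and likewise for the denominators kₖ):
a_0 = 5: 5/1
a_1 = 7: 36/7
a_2 = 1: 41/8
a_3 = 1: 77/15

77/15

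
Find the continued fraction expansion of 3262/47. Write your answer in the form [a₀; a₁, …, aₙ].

[69; 2, 2, 9]

Run the Euclidean algorithm, recording each quotient:
⌊3262/47⌋ = 69, remainder 19
⌊47/19⌋ = 2, remainder 9
⌊19/9⌋ = 2, remainder 1
⌊9/1⌋ = 9, remainder 0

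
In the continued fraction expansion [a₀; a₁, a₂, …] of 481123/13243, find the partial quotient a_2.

Run the Euclidean algorithm, recording each quotient:
481123 = 36·13243 + 4375, so a_0 = 36
13243 = 3·4375 + 118, so a_1 = 3
4375 = 37·118 + 9, so a_2 = 37

37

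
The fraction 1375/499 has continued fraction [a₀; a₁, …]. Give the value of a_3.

⌊1375/499⌋ = 2, remainder 377
⌊499/377⌋ = 1, remainder 122
⌊377/122⌋ = 3, remainder 11
⌊122/11⌋ = 11, remainder 1

11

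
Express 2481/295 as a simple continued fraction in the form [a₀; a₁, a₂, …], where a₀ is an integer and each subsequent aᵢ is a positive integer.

[8; 2, 2, 3, 1, 1, 7]

2481 = 8·295 + 121, so a_0 = 8
295 = 2·121 + 53, so a_1 = 2
121 = 2·53 + 15, so a_2 = 2
53 = 3·15 + 8, so a_3 = 3
15 = 1·8 + 7, so a_4 = 1
8 = 1·7 + 1, so a_5 = 1
7 = 7·1 + 0, so a_6 = 7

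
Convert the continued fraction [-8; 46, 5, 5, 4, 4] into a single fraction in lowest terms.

-170266/21341

Start with 4.
4 + 1/(4/1) = 4 + 1/4 = 17/4
5 + 1/(17/4) = 5 + 4/17 = 89/17
5 + 1/(89/17) = 5 + 17/89 = 462/89
46 + 1/(462/89) = 46 + 89/462 = 21341/462
-8 + 1/(21341/462) = -8 + 462/21341 = -170266/21341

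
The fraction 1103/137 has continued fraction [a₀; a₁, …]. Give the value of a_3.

1

1103 = 8·137 + 7, so a_0 = 8
137 = 19·7 + 4, so a_1 = 19
7 = 1·4 + 3, so a_2 = 1
4 = 1·3 + 1, so a_3 = 1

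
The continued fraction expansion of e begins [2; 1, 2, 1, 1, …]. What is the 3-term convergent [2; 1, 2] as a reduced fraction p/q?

8/3

Collapse the nested fraction from the inside out:
Start with 2.
1 + 1/(2/1) = 1 + 1/2 = 3/2
2 + 1/(3/2) = 2 + 2/3 = 8/3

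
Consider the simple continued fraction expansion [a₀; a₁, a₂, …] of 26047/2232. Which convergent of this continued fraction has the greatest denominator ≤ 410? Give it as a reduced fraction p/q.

a_0 = 11: 11/1  (≤ bound)
a_1 = 1: 12/1  (≤ bound)
a_2 = 2: 35/3  (≤ bound)
a_3 = 35: 1237/106  (≤ bound)
a_4 = 10: 12405/1063  (> 410, stop)

1237/106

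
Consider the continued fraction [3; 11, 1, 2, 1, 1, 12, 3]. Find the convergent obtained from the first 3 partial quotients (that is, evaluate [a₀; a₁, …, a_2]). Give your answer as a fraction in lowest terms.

37/12

Compute successive convergents:
a_0 = 3: 3/1
a_1 = 11: 34/11
a_2 = 1: 37/12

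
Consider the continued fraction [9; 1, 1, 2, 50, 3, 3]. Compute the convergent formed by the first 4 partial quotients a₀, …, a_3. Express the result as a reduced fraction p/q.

a_0 = 9: 9/1
a_1 = 1: 10/1
a_2 = 1: 19/2
a_3 = 2: 48/5

48/5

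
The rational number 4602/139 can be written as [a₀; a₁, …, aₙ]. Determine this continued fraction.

[33; 9, 3, 1, 3]

⌊4602/139⌋ = 33, remainder 15
⌊139/15⌋ = 9, remainder 4
⌊15/4⌋ = 3, remainder 3
⌊4/3⌋ = 1, remainder 1
⌊3/1⌋ = 3, remainder 0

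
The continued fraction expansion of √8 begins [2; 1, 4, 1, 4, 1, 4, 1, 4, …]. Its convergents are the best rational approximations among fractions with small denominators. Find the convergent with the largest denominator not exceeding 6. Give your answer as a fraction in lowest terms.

List convergents until the denominator exceeds the bound:
a_0 = 2: 2/1  (≤ bound)
a_1 = 1: 3/1  (≤ bound)
a_2 = 4: 14/5  (≤ bound)
a_3 = 1: 17/6  (≤ bound)
a_4 = 4: 82/29  (> 6, stop)

17/6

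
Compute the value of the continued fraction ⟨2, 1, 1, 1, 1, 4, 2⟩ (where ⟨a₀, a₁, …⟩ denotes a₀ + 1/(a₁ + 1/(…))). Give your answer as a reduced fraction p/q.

a_0 = 2: 2/1
a_1 = 1: 3/1
a_2 = 1: 5/2
a_3 = 1: 8/3
a_4 = 1: 13/5
a_5 = 4: 60/23
a_6 = 2: 133/51

133/51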